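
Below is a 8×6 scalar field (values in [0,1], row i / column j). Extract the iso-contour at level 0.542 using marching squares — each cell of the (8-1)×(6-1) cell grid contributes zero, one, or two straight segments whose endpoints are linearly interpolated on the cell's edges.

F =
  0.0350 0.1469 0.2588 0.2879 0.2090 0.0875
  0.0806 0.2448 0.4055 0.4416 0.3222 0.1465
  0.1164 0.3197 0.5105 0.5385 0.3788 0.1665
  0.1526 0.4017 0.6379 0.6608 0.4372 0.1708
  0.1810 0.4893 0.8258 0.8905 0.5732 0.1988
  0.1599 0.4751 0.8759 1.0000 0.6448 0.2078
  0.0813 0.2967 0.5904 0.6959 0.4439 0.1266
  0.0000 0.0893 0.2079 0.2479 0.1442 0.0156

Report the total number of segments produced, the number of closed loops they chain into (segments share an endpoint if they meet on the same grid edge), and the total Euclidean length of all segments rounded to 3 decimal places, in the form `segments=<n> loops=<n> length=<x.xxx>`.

segments=14 loops=1 length=11.557

cell (2,1): code 0100 → (2.247,2.000)–(3.000,1.594)
cell (2,2): code 1100 → (2.029,3.000)–(2.247,2.000)
cell (2,3): code 1000 → (3.000,3.531)–(2.029,3.000)
cell (3,1): code 0110 → (3.000,1.594)–(4.000,1.157)
cell (3,3): code 1101 → (3.771,4.000)–(3.000,3.531)
cell (3,4): code 1000 → (4.000,4.083)–(3.771,4.000)
cell (4,1): code 0110 → (4.000,1.157)–(5.000,1.167)
cell (4,4): code 1001 → (5.000,4.235)–(4.000,4.083)
cell (5,1): code 0110 → (5.000,1.167)–(6.000,1.835)
cell (5,3): code 1011 → (6.000,3.611)–(5.512,4.000)
cell (5,4): code 0001 → (5.512,4.000)–(5.000,4.235)
cell (6,1): code 0010 → (6.000,1.835)–(6.127,2.000)
cell (6,2): code 0011 → (6.127,2.000)–(6.344,3.000)
cell (6,3): code 0001 → (6.344,3.000)–(6.000,3.611)
total: 14 segments, chained into 1 closed loop(s), length Σ = 11.557236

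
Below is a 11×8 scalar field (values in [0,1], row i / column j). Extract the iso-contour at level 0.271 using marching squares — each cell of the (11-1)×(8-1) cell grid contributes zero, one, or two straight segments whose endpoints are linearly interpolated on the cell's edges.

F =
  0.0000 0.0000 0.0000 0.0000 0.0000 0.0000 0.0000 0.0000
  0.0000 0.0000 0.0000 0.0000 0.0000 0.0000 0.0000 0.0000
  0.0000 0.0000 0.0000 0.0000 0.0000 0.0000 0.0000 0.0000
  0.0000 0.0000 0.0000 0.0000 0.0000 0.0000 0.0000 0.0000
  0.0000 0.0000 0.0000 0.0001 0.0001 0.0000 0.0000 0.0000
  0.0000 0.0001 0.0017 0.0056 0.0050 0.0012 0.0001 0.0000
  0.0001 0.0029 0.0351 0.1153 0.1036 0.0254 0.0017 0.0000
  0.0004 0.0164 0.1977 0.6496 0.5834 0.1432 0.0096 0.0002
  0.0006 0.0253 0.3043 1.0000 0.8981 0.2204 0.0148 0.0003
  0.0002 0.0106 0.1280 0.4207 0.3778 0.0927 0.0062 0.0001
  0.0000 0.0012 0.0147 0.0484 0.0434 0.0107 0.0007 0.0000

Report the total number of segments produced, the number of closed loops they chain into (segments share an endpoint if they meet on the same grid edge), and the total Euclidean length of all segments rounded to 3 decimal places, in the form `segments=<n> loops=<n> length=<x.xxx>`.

cell (6,2): code 0100 → (6.291,3.000)–(7.000,2.162)
cell (6,3): code 1100 → (6.349,4.000)–(6.291,3.000)
cell (6,4): code 1000 → (7.000,4.710)–(6.349,4.000)
cell (7,1): code 0100 → (7.688,2.000)–(8.000,1.881)
cell (7,2): code 1110 → (7.000,2.162)–(7.688,2.000)
cell (7,4): code 1001 → (8.000,4.925)–(7.000,4.710)
cell (8,1): code 0010 → (8.000,1.881)–(8.189,2.000)
cell (8,2): code 0111 → (8.189,2.000)–(9.000,2.489)
cell (8,4): code 1001 → (9.000,4.375)–(8.000,4.925)
cell (9,2): code 0010 → (9.000,2.489)–(9.402,3.000)
cell (9,3): code 0011 → (9.402,3.000)–(9.319,4.000)
cell (9,4): code 0001 → (9.319,4.000)–(9.000,4.375)
total: 12 segments, chained into 1 closed loop(s), length Σ = 9.584131

segments=12 loops=1 length=9.584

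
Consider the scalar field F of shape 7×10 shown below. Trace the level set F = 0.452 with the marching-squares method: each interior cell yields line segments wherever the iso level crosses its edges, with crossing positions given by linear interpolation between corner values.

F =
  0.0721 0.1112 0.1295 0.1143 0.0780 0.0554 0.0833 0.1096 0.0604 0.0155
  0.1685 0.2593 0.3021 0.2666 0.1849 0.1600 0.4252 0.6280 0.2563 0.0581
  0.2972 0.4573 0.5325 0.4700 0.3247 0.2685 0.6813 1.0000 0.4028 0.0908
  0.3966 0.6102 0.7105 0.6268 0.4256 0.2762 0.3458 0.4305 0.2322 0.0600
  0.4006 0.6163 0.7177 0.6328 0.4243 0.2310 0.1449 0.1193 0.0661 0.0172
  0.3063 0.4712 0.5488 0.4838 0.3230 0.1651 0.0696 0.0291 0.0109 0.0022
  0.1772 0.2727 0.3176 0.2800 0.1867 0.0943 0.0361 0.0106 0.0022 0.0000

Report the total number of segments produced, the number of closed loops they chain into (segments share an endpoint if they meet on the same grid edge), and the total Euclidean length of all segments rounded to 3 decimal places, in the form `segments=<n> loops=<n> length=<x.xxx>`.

cell (0,6): code 0100 → (0.660,7.000)–(1.000,6.132)
cell (0,7): code 1000 → (1.000,7.474)–(0.660,7.000)
cell (1,0): code 0100 → (1.973,1.000)–(2.000,0.967)
cell (1,1): code 1100 → (1.651,2.000)–(1.973,1.000)
cell (1,2): code 1100 → (1.912,3.000)–(1.651,2.000)
cell (1,3): code 1000 → (2.000,3.124)–(1.912,3.000)
cell (1,5): code 0100 → (1.105,6.000)–(2.000,5.445)
cell (1,6): code 1110 → (1.000,6.132)–(1.105,6.000)
cell (1,7): code 1001 → (2.000,7.918)–(1.000,7.474)
cell (2,0): code 0110 → (2.000,0.967)–(3.000,0.259)
cell (2,3): code 1001 → (3.000,3.869)–(2.000,3.124)
cell (2,5): code 0010 → (2.000,5.445)–(2.683,6.000)
cell (2,6): code 0011 → (2.683,6.000)–(2.962,7.000)
cell (2,7): code 0001 → (2.962,7.000)–(2.000,7.918)
cell (3,0): code 0110 → (3.000,0.259)–(4.000,0.238)
cell (3,3): code 1001 → (4.000,3.867)–(3.000,3.869)
cell (4,0): code 0110 → (4.000,0.238)–(5.000,0.884)
cell (4,3): code 1001 → (5.000,3.198)–(4.000,3.867)
cell (5,0): code 0010 → (5.000,0.884)–(5.097,1.000)
cell (5,1): code 0011 → (5.097,1.000)–(5.419,2.000)
cell (5,2): code 0011 → (5.419,2.000)–(5.156,3.000)
cell (5,3): code 0001 → (5.156,3.000)–(5.000,3.198)
total: 22 segments, chained into 2 closed loop(s), length Σ = 18.711869

segments=22 loops=2 length=18.712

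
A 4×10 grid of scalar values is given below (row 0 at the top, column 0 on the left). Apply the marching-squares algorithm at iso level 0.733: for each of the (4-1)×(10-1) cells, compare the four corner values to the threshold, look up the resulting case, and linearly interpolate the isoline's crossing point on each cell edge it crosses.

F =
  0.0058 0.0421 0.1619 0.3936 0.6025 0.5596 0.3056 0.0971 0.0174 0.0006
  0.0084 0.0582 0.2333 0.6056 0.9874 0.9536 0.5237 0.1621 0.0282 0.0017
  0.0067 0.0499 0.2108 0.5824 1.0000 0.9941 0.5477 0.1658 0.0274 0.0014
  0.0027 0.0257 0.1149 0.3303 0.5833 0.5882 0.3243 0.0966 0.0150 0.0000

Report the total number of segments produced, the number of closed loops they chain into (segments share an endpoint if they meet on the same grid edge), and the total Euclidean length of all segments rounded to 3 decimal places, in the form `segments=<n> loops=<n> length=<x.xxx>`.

segments=8 loops=1 length=7.481

cell (0,3): code 0100 → (0.339,4.000)–(1.000,3.334)
cell (0,4): code 1100 → (0.440,5.000)–(0.339,4.000)
cell (0,5): code 1000 → (1.000,5.513)–(0.440,5.000)
cell (1,3): code 0110 → (1.000,3.334)–(2.000,3.361)
cell (1,5): code 1001 → (2.000,5.585)–(1.000,5.513)
cell (2,3): code 0010 → (2.000,3.361)–(2.641,4.000)
cell (2,4): code 0011 → (2.641,4.000)–(2.643,5.000)
cell (2,5): code 0001 → (2.643,5.000)–(2.000,5.585)
total: 8 segments, chained into 1 closed loop(s), length Σ = 7.480635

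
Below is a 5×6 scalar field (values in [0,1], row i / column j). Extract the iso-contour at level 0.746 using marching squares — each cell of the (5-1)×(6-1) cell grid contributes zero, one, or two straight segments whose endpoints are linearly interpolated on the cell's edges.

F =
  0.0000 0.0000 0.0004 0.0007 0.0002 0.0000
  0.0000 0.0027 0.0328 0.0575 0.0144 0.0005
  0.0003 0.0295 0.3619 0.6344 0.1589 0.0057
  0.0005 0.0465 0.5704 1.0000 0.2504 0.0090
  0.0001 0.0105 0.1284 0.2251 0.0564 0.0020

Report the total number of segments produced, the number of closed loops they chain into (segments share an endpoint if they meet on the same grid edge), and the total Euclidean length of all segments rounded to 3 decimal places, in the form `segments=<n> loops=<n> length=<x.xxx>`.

segments=4 loops=1 length=2.833

cell (2,2): code 0100 → (2.305,3.000)–(3.000,2.409)
cell (2,3): code 1000 → (3.000,3.339)–(2.305,3.000)
cell (3,2): code 0010 → (3.000,2.409)–(3.328,3.000)
cell (3,3): code 0001 → (3.328,3.000)–(3.000,3.339)
total: 4 segments, chained into 1 closed loop(s), length Σ = 2.832728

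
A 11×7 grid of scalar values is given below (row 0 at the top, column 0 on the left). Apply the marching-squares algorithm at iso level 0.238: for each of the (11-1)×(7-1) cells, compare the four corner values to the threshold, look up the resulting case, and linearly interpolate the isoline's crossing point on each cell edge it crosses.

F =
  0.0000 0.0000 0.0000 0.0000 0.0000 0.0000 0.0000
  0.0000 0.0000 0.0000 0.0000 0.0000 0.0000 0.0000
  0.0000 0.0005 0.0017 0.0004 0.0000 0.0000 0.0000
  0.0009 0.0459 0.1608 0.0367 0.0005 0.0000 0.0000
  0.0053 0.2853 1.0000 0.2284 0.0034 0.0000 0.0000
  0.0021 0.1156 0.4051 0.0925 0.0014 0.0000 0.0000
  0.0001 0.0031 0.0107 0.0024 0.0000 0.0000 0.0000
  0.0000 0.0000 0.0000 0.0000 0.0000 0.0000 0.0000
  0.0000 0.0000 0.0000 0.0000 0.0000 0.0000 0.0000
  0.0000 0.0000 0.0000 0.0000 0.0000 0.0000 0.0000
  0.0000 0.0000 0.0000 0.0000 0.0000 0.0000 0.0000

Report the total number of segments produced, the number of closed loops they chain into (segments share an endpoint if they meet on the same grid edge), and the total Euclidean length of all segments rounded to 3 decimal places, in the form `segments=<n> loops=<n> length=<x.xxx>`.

segments=8 loops=1 length=6.486

cell (3,0): code 0100 → (3.802,1.000)–(4.000,0.831)
cell (3,1): code 1100 → (3.092,2.000)–(3.802,1.000)
cell (3,2): code 1000 → (4.000,2.988)–(3.092,2.000)
cell (4,0): code 0010 → (4.000,0.831)–(4.279,1.000)
cell (4,1): code 0111 → (4.279,1.000)–(5.000,1.423)
cell (4,2): code 1001 → (5.000,2.535)–(4.000,2.988)
cell (5,1): code 0010 → (5.000,1.423)–(5.424,2.000)
cell (5,2): code 0001 → (5.424,2.000)–(5.000,2.535)
total: 8 segments, chained into 1 closed loop(s), length Σ = 6.486068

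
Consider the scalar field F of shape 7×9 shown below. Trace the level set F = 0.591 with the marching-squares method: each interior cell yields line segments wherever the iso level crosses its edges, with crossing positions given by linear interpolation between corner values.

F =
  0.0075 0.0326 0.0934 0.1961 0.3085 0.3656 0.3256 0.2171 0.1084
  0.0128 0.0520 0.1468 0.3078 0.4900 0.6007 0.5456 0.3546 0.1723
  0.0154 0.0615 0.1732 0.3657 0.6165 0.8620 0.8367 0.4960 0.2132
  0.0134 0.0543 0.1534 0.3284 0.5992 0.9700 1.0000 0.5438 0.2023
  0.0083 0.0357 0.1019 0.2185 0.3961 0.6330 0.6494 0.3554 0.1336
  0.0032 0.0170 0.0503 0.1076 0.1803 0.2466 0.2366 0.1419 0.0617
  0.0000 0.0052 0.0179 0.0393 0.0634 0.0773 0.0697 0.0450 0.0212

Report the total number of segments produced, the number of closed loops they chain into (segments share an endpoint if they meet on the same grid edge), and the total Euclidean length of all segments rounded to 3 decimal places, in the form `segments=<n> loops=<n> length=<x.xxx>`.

segments=14 loops=1 length=9.669

cell (0,4): code 0100 → (0.959,5.000)–(1.000,4.912)
cell (0,5): code 1000 → (1.000,5.176)–(0.959,5.000)
cell (1,3): code 0100 → (1.798,4.000)–(2.000,3.898)
cell (1,4): code 1110 → (1.000,4.912)–(1.798,4.000)
cell (1,5): code 1101 → (1.156,6.000)–(1.000,5.176)
cell (1,6): code 1000 → (2.000,6.721)–(1.156,6.000)
cell (2,3): code 0110 → (2.000,3.898)–(3.000,3.970)
cell (2,6): code 1001 → (3.000,6.897)–(2.000,6.721)
cell (3,3): code 0010 → (3.000,3.970)–(3.040,4.000)
cell (3,4): code 0111 → (3.040,4.000)–(4.000,4.823)
cell (3,6): code 1001 → (4.000,6.199)–(3.000,6.897)
cell (4,4): code 0010 → (4.000,4.823)–(4.109,5.000)
cell (4,5): code 0011 → (4.109,5.000)–(4.141,6.000)
cell (4,6): code 0001 → (4.141,6.000)–(4.000,6.199)
total: 14 segments, chained into 1 closed loop(s), length Σ = 9.668694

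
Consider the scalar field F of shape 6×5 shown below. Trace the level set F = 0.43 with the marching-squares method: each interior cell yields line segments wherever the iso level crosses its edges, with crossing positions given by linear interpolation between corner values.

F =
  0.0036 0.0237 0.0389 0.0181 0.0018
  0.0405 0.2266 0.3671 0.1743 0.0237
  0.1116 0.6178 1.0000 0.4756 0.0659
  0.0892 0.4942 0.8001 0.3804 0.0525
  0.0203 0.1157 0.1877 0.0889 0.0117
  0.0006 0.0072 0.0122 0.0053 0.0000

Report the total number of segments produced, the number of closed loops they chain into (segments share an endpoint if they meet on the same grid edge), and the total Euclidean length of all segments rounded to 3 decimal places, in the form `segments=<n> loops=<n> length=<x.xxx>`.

segments=10 loops=1 length=7.569

cell (1,0): code 0100 → (1.520,1.000)–(2.000,0.629)
cell (1,1): code 1100 → (1.099,2.000)–(1.520,1.000)
cell (1,2): code 1100 → (1.849,3.000)–(1.099,2.000)
cell (1,3): code 1000 → (2.000,3.111)–(1.849,3.000)
cell (2,0): code 0110 → (2.000,0.629)–(3.000,0.841)
cell (2,2): code 1011 → (3.000,2.882)–(2.479,3.000)
cell (2,3): code 0001 → (2.479,3.000)–(2.000,3.111)
cell (3,0): code 0010 → (3.000,0.841)–(3.170,1.000)
cell (3,1): code 0011 → (3.170,1.000)–(3.604,2.000)
cell (3,2): code 0001 → (3.604,2.000)–(3.000,2.882)
total: 10 segments, chained into 1 closed loop(s), length Σ = 7.568898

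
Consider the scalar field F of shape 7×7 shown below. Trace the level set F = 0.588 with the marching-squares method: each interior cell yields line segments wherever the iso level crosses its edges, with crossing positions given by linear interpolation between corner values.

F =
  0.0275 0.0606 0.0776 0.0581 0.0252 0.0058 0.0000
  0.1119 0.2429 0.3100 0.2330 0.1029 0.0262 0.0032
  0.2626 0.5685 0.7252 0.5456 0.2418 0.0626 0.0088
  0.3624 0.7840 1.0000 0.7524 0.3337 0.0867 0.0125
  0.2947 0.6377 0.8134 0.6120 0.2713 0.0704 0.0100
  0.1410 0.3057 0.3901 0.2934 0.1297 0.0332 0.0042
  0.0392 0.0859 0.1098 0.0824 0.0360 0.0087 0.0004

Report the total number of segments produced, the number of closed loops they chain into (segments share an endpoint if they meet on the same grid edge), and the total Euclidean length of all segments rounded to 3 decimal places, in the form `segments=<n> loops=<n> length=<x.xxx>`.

segments=12 loops=1 length=8.725

cell (1,1): code 0100 → (1.670,2.000)–(2.000,1.124)
cell (1,2): code 1000 → (2.000,2.764)–(1.670,2.000)
cell (2,0): code 0100 → (2.090,1.000)–(3.000,0.535)
cell (2,1): code 1110 → (2.000,1.124)–(2.090,1.000)
cell (2,2): code 1101 → (2.205,3.000)–(2.000,2.764)
cell (2,3): code 1000 → (3.000,3.393)–(2.205,3.000)
cell (3,0): code 0110 → (3.000,0.535)–(4.000,0.855)
cell (3,3): code 1001 → (4.000,3.070)–(3.000,3.393)
cell (4,0): code 0010 → (4.000,0.855)–(4.150,1.000)
cell (4,1): code 0011 → (4.150,1.000)–(4.532,2.000)
cell (4,2): code 0011 → (4.532,2.000)–(4.075,3.000)
cell (4,3): code 0001 → (4.075,3.000)–(4.000,3.070)
total: 12 segments, chained into 1 closed loop(s), length Σ = 8.725151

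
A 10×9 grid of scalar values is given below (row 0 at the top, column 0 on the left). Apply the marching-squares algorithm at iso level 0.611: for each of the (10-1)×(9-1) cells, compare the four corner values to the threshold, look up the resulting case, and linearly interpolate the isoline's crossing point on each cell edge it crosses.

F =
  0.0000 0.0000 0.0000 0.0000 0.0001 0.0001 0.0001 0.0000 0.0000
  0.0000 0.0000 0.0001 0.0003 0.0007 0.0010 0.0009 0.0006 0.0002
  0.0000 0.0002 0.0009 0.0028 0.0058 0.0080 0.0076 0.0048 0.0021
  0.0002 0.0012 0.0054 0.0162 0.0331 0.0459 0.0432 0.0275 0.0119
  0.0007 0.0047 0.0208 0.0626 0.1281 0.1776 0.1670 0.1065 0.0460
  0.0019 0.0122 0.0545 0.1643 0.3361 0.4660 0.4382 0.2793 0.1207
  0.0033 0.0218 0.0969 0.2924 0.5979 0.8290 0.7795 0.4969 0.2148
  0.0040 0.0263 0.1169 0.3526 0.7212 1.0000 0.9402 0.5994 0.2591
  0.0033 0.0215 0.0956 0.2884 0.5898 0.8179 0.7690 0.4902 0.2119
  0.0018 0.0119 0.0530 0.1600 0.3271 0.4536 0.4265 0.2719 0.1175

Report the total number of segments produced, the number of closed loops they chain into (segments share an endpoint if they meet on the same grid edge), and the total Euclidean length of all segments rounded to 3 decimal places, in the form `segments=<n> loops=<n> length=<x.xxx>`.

cell (5,4): code 0100 → (5.399,5.000)–(6.000,4.057)
cell (5,5): code 1100 → (5.506,6.000)–(5.399,5.000)
cell (5,6): code 1000 → (6.000,6.596)–(5.506,6.000)
cell (6,3): code 0100 → (6.106,4.000)–(7.000,3.701)
cell (6,4): code 1110 → (6.000,4.057)–(6.106,4.000)
cell (6,6): code 1001 → (7.000,6.966)–(6.000,6.596)
cell (7,3): code 0010 → (7.000,3.701)–(7.839,4.000)
cell (7,4): code 0111 → (7.839,4.000)–(8.000,4.093)
cell (7,6): code 1001 → (8.000,6.567)–(7.000,6.966)
cell (8,4): code 0010 → (8.000,4.093)–(8.568,5.000)
cell (8,5): code 0011 → (8.568,5.000)–(8.461,6.000)
cell (8,6): code 0001 → (8.461,6.000)–(8.000,6.567)
total: 12 segments, chained into 1 closed loop(s), length Σ = 9.986977

segments=12 loops=1 length=9.987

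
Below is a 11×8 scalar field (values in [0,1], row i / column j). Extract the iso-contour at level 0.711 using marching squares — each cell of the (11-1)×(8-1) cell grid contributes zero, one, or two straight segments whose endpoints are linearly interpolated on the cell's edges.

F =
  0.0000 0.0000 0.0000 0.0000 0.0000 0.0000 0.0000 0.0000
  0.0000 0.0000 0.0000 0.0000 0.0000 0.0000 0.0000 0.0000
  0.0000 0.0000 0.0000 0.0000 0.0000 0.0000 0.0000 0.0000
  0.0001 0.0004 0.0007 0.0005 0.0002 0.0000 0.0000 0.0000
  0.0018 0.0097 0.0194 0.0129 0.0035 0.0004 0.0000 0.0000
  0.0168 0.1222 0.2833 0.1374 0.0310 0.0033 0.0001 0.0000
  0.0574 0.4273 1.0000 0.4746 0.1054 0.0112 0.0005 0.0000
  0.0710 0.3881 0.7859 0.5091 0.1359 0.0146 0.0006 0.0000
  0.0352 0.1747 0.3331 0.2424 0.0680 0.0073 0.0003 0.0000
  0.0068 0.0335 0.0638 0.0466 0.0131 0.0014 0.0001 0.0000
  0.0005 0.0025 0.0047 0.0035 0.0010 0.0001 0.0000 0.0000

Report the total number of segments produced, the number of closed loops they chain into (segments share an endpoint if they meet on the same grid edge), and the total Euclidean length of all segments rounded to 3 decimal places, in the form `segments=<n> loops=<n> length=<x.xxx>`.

cell (5,1): code 0100 → (5.597,2.000)–(6.000,1.495)
cell (5,2): code 1000 → (6.000,2.550)–(5.597,2.000)
cell (6,1): code 0110 → (6.000,1.495)–(7.000,1.812)
cell (6,2): code 1001 → (7.000,2.271)–(6.000,2.550)
cell (7,1): code 0010 → (7.000,1.812)–(7.165,2.000)
cell (7,2): code 0001 → (7.165,2.000)–(7.000,2.271)
total: 6 segments, chained into 1 closed loop(s), length Σ = 3.982910

segments=6 loops=1 length=3.983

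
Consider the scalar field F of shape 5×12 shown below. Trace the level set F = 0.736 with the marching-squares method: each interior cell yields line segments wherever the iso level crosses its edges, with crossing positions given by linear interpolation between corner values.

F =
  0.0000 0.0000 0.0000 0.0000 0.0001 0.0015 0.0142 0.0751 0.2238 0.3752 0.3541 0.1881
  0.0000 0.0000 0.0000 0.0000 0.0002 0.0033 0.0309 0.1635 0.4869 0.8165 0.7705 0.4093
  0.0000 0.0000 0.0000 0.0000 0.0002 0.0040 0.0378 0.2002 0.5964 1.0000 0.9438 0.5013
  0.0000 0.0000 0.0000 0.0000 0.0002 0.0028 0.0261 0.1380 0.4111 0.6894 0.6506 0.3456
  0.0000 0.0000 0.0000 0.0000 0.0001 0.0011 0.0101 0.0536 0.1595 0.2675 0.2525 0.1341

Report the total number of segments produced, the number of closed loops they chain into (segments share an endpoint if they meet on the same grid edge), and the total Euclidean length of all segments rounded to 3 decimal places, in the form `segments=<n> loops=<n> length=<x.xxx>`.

cell (0,8): code 0100 → (0.818,9.000)–(1.000,8.756)
cell (0,9): code 1100 → (0.917,10.000)–(0.818,9.000)
cell (0,10): code 1000 → (1.000,10.096)–(0.917,10.000)
cell (1,8): code 0110 → (1.000,8.756)–(2.000,8.346)
cell (1,10): code 1001 → (2.000,10.470)–(1.000,10.096)
cell (2,8): code 0010 → (2.000,8.346)–(2.850,9.000)
cell (2,9): code 0011 → (2.850,9.000)–(2.709,10.000)
cell (2,10): code 0001 → (2.709,10.000)–(2.000,10.470)
total: 8 segments, chained into 1 closed loop(s), length Σ = 6.517289

segments=8 loops=1 length=6.517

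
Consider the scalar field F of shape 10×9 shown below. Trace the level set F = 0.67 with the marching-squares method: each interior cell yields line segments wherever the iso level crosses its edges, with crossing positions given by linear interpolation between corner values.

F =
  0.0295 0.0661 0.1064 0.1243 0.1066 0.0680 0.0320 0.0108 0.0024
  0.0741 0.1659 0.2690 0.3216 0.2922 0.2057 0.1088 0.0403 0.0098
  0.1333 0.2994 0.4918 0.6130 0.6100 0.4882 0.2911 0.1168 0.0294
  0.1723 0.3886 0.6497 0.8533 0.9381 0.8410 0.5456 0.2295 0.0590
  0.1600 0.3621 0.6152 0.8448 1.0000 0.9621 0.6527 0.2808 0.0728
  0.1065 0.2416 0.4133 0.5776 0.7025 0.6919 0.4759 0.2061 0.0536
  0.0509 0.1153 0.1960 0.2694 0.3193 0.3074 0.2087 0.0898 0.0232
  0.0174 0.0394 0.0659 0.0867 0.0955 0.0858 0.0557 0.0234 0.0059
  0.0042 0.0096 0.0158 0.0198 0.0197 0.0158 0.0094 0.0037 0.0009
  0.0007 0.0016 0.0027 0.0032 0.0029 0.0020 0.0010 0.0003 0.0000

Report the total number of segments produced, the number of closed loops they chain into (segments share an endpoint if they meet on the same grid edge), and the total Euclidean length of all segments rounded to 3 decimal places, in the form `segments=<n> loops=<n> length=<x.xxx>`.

cell (2,2): code 0100 → (2.237,3.000)–(3.000,2.100)
cell (2,3): code 1100 → (2.183,4.000)–(2.237,3.000)
cell (2,4): code 1100 → (2.515,5.000)–(2.183,4.000)
cell (2,5): code 1000 → (3.000,5.579)–(2.515,5.000)
cell (3,2): code 0110 → (3.000,2.100)–(4.000,2.239)
cell (3,5): code 1001 → (4.000,5.944)–(3.000,5.579)
cell (4,2): code 0010 → (4.000,2.239)–(4.654,3.000)
cell (4,3): code 0111 → (4.654,3.000)–(5.000,3.740)
cell (4,5): code 1001 → (5.000,5.101)–(4.000,5.944)
cell (5,3): code 0010 → (5.000,3.740)–(5.085,4.000)
cell (5,4): code 0011 → (5.085,4.000)–(5.057,5.000)
cell (5,5): code 0001 → (5.057,5.000)–(5.000,5.101)
total: 12 segments, chained into 1 closed loop(s), length Σ = 10.582983

segments=12 loops=1 length=10.583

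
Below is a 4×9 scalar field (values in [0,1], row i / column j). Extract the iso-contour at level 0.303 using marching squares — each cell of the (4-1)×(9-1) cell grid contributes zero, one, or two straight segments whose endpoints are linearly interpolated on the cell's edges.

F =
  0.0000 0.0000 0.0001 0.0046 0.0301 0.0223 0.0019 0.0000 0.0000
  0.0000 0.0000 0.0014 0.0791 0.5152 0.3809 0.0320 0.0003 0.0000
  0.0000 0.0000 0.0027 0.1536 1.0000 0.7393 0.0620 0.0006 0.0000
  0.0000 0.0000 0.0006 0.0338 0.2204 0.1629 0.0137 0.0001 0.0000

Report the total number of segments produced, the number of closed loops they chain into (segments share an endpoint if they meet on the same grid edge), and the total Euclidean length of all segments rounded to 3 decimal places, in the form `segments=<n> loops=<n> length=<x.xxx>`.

cell (0,3): code 0100 → (0.563,4.000)–(1.000,3.513)
cell (0,4): code 1100 → (0.783,5.000)–(0.563,4.000)
cell (0,5): code 1000 → (1.000,5.223)–(0.783,5.000)
cell (1,3): code 0110 → (1.000,3.513)–(2.000,3.177)
cell (1,5): code 1001 → (2.000,5.644)–(1.000,5.223)
cell (2,3): code 0010 → (2.000,3.177)–(2.894,4.000)
cell (2,4): code 0011 → (2.894,4.000)–(2.757,5.000)
cell (2,5): code 0001 → (2.757,5.000)–(2.000,5.644)
total: 8 segments, chained into 1 closed loop(s), length Σ = 7.348776

segments=8 loops=1 length=7.349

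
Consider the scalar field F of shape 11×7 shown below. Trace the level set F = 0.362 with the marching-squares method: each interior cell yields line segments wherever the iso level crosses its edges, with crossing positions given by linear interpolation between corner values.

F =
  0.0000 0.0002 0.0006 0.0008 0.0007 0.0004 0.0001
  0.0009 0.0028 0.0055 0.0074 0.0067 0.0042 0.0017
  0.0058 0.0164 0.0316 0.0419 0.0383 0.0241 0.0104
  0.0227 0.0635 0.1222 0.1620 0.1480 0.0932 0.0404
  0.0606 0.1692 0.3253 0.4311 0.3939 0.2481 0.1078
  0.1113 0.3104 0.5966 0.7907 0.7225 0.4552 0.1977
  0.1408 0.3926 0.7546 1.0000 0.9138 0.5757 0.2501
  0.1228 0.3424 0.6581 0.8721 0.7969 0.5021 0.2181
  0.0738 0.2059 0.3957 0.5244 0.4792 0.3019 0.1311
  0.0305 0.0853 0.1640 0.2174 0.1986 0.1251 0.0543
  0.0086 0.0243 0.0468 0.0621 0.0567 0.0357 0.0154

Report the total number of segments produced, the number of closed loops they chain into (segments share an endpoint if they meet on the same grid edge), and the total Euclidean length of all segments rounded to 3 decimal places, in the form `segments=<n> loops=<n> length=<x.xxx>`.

segments=20 loops=1 length=14.832

cell (3,2): code 0100 → (3.743,3.000)–(4.000,2.347)
cell (3,3): code 1100 → (3.870,4.000)–(3.743,3.000)
cell (3,4): code 1000 → (4.000,4.219)–(3.870,4.000)
cell (4,1): code 0100 → (4.135,2.000)–(5.000,1.180)
cell (4,2): code 1110 → (4.000,2.347)–(4.135,2.000)
cell (4,4): code 1101 → (4.550,5.000)–(4.000,4.219)
cell (4,5): code 1000 → (5.000,5.362)–(4.550,5.000)
cell (5,0): code 0100 → (5.628,1.000)–(6.000,0.878)
cell (5,1): code 1110 → (5.000,1.180)–(5.628,1.000)
cell (5,5): code 1001 → (6.000,5.656)–(5.000,5.362)
cell (6,0): code 0010 → (6.000,0.878)–(6.610,1.000)
cell (6,1): code 0111 → (6.610,1.000)–(7.000,1.062)
cell (6,5): code 1001 → (7.000,5.493)–(6.000,5.656)
cell (7,1): code 0110 → (7.000,1.062)–(8.000,1.822)
cell (7,4): code 1011 → (8.000,4.661)–(7.700,5.000)
cell (7,5): code 0001 → (7.700,5.000)–(7.000,5.493)
cell (8,1): code 0010 → (8.000,1.822)–(8.145,2.000)
cell (8,2): code 0011 → (8.145,2.000)–(8.529,3.000)
cell (8,3): code 0011 → (8.529,3.000)–(8.418,4.000)
cell (8,4): code 0001 → (8.418,4.000)–(8.000,4.661)
total: 20 segments, chained into 1 closed loop(s), length Σ = 14.832043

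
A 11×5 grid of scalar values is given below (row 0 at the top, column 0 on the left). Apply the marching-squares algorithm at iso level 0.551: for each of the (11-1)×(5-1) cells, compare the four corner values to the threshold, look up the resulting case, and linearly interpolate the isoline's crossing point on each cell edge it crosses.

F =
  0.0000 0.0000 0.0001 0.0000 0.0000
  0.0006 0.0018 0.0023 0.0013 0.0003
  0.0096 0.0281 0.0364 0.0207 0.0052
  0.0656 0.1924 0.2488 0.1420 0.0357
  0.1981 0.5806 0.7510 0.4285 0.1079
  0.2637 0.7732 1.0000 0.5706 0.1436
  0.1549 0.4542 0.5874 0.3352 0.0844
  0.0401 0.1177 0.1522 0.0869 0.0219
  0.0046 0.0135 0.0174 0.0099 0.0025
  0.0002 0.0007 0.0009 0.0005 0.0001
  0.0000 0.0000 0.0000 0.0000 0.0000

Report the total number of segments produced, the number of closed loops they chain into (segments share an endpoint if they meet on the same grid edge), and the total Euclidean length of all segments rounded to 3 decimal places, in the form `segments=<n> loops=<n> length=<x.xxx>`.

cell (3,0): code 0100 → (3.924,1.000)–(4.000,0.923)
cell (3,1): code 1100 → (3.602,2.000)–(3.924,1.000)
cell (3,2): code 1000 → (4.000,2.620)–(3.602,2.000)
cell (4,0): code 0110 → (4.000,0.923)–(5.000,0.564)
cell (4,2): code 1101 → (4.862,3.000)–(4.000,2.620)
cell (4,3): code 1000 → (5.000,3.046)–(4.862,3.000)
cell (5,0): code 0010 → (5.000,0.564)–(5.697,1.000)
cell (5,1): code 0111 → (5.697,1.000)–(6.000,1.727)
cell (5,2): code 1011 → (6.000,2.144)–(5.083,3.000)
cell (5,3): code 0001 → (5.083,3.000)–(5.000,3.046)
cell (6,1): code 0010 → (6.000,1.727)–(6.084,2.000)
cell (6,2): code 0001 → (6.084,2.000)–(6.000,2.144)
total: 12 segments, chained into 1 closed loop(s), length Σ = 7.457079

segments=12 loops=1 length=7.457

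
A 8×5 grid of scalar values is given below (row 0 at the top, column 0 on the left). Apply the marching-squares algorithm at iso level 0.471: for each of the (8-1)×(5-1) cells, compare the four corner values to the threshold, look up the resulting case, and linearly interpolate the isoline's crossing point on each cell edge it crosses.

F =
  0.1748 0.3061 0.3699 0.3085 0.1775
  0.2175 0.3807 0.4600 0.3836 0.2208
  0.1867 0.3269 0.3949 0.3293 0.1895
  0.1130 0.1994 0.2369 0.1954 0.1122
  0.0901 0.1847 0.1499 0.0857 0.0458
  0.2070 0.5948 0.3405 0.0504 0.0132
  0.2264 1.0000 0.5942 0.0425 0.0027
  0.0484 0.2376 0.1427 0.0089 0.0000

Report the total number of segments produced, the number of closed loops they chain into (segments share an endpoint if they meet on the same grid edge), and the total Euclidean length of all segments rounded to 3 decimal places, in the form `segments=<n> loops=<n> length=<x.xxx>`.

segments=8 loops=1 length=5.749

cell (4,0): code 0100 → (4.698,1.000)–(5.000,0.681)
cell (4,1): code 1000 → (5.000,1.487)–(4.698,1.000)
cell (5,0): code 0110 → (5.000,0.681)–(6.000,0.316)
cell (5,1): code 1101 → (5.514,2.000)–(5.000,1.487)
cell (5,2): code 1000 → (6.000,2.223)–(5.514,2.000)
cell (6,0): code 0010 → (6.000,0.316)–(6.694,1.000)
cell (6,1): code 0011 → (6.694,1.000)–(6.273,2.000)
cell (6,2): code 0001 → (6.273,2.000)–(6.000,2.223)
total: 8 segments, chained into 1 closed loop(s), length Σ = 5.749463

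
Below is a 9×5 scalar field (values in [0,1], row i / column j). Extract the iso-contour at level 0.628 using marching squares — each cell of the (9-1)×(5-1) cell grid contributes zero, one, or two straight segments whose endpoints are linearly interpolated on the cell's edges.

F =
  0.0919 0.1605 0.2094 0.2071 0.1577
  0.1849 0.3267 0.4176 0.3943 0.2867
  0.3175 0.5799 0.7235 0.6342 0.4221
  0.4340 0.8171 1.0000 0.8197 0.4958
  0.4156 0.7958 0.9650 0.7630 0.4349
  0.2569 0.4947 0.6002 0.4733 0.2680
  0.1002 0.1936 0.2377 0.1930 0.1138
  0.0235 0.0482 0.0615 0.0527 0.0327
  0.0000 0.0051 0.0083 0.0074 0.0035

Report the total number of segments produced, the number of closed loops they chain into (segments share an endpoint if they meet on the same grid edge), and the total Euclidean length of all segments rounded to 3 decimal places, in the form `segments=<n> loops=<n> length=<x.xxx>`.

cell (1,1): code 0100 → (1.688,2.000)–(2.000,1.335)
cell (1,2): code 1100 → (1.974,3.000)–(1.688,2.000)
cell (1,3): code 1000 → (2.000,3.029)–(1.974,3.000)
cell (2,0): code 0100 → (2.203,1.000)–(3.000,0.506)
cell (2,1): code 1110 → (2.000,1.335)–(2.203,1.000)
cell (2,3): code 1001 → (3.000,3.592)–(2.000,3.029)
cell (3,0): code 0110 → (3.000,0.506)–(4.000,0.559)
cell (3,3): code 1001 → (4.000,3.411)–(3.000,3.592)
cell (4,0): code 0010 → (4.000,0.559)–(4.557,1.000)
cell (4,1): code 0011 → (4.557,1.000)–(4.924,2.000)
cell (4,2): code 0011 → (4.924,2.000)–(4.466,3.000)
cell (4,3): code 0001 → (4.466,3.000)–(4.000,3.411)
total: 12 segments, chained into 1 closed loop(s), length Σ = 9.805402

segments=12 loops=1 length=9.805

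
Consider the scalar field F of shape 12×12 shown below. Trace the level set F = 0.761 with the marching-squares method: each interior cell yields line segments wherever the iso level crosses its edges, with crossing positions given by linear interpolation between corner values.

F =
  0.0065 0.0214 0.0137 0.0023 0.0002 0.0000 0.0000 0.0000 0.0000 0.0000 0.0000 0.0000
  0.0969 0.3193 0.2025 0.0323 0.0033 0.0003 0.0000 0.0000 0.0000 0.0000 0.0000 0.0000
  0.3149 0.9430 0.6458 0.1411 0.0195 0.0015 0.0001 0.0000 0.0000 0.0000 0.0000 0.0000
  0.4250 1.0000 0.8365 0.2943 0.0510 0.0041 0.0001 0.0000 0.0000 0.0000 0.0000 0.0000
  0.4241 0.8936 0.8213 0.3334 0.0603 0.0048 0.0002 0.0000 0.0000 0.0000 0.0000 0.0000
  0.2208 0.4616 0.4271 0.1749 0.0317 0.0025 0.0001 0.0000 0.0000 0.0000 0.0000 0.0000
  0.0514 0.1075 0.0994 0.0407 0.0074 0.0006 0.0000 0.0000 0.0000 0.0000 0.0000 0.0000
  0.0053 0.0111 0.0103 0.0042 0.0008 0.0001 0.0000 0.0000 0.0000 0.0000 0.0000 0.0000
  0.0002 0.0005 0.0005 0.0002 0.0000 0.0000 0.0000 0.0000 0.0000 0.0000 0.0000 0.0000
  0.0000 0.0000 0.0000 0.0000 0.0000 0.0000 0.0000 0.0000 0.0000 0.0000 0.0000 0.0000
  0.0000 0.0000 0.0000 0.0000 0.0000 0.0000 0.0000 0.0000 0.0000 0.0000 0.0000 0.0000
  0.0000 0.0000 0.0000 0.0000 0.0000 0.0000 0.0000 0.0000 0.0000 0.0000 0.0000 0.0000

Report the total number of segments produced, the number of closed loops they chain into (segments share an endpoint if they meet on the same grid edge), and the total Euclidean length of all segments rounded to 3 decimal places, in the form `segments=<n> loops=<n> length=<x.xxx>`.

segments=10 loops=1 length=6.869

cell (1,0): code 0100 → (1.708,1.000)–(2.000,0.710)
cell (1,1): code 1000 → (2.000,1.612)–(1.708,1.000)
cell (2,0): code 0110 → (2.000,0.710)–(3.000,0.584)
cell (2,1): code 1101 → (2.604,2.000)–(2.000,1.612)
cell (2,2): code 1000 → (3.000,2.139)–(2.604,2.000)
cell (3,0): code 0110 → (3.000,0.584)–(4.000,0.718)
cell (3,2): code 1001 → (4.000,2.124)–(3.000,2.139)
cell (4,0): code 0010 → (4.000,0.718)–(4.307,1.000)
cell (4,1): code 0011 → (4.307,1.000)–(4.153,2.000)
cell (4,2): code 0001 → (4.153,2.000)–(4.000,2.124)
total: 10 segments, chained into 1 closed loop(s), length Σ = 6.869429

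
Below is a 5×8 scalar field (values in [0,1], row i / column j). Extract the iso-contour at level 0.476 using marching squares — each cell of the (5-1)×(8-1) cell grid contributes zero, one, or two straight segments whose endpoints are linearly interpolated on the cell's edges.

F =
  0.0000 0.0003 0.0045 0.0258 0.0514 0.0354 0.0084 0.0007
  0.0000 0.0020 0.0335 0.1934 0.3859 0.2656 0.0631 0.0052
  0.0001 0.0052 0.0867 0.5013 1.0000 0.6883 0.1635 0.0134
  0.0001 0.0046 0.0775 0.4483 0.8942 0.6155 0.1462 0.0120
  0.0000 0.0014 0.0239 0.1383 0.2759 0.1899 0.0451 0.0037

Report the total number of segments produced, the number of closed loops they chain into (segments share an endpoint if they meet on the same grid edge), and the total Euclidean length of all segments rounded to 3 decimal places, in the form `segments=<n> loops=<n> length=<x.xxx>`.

segments=10 loops=1 length=7.741

cell (1,2): code 0100 → (1.918,3.000)–(2.000,2.939)
cell (1,3): code 1100 → (1.147,4.000)–(1.918,3.000)
cell (1,4): code 1100 → (1.498,5.000)–(1.147,4.000)
cell (1,5): code 1000 → (2.000,5.405)–(1.498,5.000)
cell (2,2): code 0010 → (2.000,2.939)–(2.477,3.000)
cell (2,3): code 0111 → (2.477,3.000)–(3.000,3.062)
cell (2,5): code 1001 → (3.000,5.297)–(2.000,5.405)
cell (3,3): code 0010 → (3.000,3.062)–(3.676,4.000)
cell (3,4): code 0011 → (3.676,4.000)–(3.328,5.000)
cell (3,5): code 0001 → (3.328,5.000)–(3.000,5.297)
total: 10 segments, chained into 1 closed loop(s), length Σ = 7.740991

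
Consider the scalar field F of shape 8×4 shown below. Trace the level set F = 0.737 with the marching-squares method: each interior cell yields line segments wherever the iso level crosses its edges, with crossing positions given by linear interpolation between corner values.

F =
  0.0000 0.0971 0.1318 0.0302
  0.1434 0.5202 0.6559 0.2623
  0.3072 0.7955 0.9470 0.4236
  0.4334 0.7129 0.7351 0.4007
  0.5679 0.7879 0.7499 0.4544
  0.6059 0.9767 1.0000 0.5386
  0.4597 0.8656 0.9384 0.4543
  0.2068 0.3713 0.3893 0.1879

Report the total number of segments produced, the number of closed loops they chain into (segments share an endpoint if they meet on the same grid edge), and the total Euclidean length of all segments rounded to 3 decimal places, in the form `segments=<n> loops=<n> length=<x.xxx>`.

cell (1,0): code 0100 → (1.788,1.000)–(2.000,0.880)
cell (1,1): code 1100 → (1.279,2.000)–(1.788,1.000)
cell (1,2): code 1000 → (2.000,2.401)–(1.279,2.000)
cell (2,0): code 0010 → (2.000,0.880)–(2.708,1.000)
cell (2,1): code 0011 → (2.708,1.000)–(2.991,2.000)
cell (2,2): code 0001 → (2.991,2.000)–(2.000,2.401)
cell (3,0): code 0100 → (3.321,1.000)–(4.000,0.769)
cell (3,1): code 1100 → (3.128,2.000)–(3.321,1.000)
cell (3,2): code 1000 → (4.000,2.044)–(3.128,2.000)
cell (4,0): code 0110 → (4.000,0.769)–(5.000,0.354)
cell (4,2): code 1001 → (5.000,2.570)–(4.000,2.044)
cell (5,0): code 0110 → (5.000,0.354)–(6.000,0.683)
cell (5,2): code 1001 → (6.000,2.416)–(5.000,2.570)
cell (6,0): code 0010 → (6.000,0.683)–(6.260,1.000)
cell (6,1): code 0011 → (6.260,1.000)–(6.367,2.000)
cell (6,2): code 0001 → (6.367,2.000)–(6.000,2.416)
total: 16 segments, chained into 2 closed loop(s), length Σ = 13.874064

segments=16 loops=2 length=13.874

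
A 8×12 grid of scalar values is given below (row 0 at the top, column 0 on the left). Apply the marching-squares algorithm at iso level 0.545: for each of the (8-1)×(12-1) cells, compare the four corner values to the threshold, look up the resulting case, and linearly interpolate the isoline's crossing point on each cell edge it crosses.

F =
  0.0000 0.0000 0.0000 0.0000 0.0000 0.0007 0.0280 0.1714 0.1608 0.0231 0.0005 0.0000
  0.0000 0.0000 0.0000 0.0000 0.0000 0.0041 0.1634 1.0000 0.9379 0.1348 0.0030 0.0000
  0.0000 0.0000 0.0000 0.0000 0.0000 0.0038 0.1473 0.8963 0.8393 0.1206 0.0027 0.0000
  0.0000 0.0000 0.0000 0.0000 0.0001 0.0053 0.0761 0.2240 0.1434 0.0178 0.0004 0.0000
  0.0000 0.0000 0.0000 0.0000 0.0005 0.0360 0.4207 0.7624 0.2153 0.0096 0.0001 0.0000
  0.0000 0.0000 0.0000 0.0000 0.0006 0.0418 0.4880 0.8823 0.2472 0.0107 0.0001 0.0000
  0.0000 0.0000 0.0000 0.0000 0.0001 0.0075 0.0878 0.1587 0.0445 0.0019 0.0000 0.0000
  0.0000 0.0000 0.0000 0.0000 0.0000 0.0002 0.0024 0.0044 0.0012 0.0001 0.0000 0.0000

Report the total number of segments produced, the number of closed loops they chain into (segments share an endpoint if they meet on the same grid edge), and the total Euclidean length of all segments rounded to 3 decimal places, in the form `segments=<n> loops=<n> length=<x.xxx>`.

segments=14 loops=2 length=11.813

cell (0,6): code 0100 → (0.451,7.000)–(1.000,6.456)
cell (0,7): code 1100 → (0.494,8.000)–(0.451,7.000)
cell (0,8): code 1000 → (1.000,8.489)–(0.494,8.000)
cell (1,6): code 0110 → (1.000,6.456)–(2.000,6.531)
cell (1,8): code 1001 → (2.000,8.409)–(1.000,8.489)
cell (2,6): code 0010 → (2.000,6.531)–(2.523,7.000)
cell (2,7): code 0011 → (2.523,7.000)–(2.423,8.000)
cell (2,8): code 0001 → (2.423,8.000)–(2.000,8.409)
cell (3,6): code 0100 → (3.596,7.000)–(4.000,6.364)
cell (3,7): code 1000 → (4.000,7.397)–(3.596,7.000)
cell (4,6): code 0110 → (4.000,6.364)–(5.000,6.145)
cell (4,7): code 1001 → (5.000,7.531)–(4.000,7.397)
cell (5,6): code 0010 → (5.000,6.145)–(5.466,7.000)
cell (5,7): code 0001 → (5.466,7.000)–(5.000,7.531)
total: 14 segments, chained into 2 closed loop(s), length Σ = 11.812673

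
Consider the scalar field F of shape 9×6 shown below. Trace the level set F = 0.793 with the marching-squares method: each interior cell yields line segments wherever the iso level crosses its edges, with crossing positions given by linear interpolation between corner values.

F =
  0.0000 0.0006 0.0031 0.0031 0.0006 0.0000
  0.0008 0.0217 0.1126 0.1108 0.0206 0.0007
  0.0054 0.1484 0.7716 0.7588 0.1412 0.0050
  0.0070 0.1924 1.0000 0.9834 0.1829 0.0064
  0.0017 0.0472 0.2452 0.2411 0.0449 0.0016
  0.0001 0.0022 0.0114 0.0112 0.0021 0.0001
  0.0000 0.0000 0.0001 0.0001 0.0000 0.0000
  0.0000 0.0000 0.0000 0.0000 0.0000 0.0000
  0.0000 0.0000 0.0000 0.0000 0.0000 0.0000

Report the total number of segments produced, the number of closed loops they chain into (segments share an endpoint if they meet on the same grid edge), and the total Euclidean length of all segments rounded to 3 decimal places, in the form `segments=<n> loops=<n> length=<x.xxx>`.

cell (2,1): code 0100 → (2.094,2.000)–(3.000,1.744)
cell (2,2): code 1100 → (2.152,3.000)–(2.094,2.000)
cell (2,3): code 1000 → (3.000,3.238)–(2.152,3.000)
cell (3,1): code 0010 → (3.000,1.744)–(3.274,2.000)
cell (3,2): code 0011 → (3.274,2.000)–(3.257,3.000)
cell (3,3): code 0001 → (3.257,3.000)–(3.000,3.238)
total: 6 segments, chained into 1 closed loop(s), length Σ = 4.549373

segments=6 loops=1 length=4.549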